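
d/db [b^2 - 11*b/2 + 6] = 2*b - 11/2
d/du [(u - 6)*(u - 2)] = 2*u - 8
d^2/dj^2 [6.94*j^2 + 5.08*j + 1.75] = 13.8800000000000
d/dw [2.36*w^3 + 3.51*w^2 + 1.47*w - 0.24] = 7.08*w^2 + 7.02*w + 1.47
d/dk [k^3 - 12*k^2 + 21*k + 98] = 3*k^2 - 24*k + 21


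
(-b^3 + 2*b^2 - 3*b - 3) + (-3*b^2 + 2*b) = -b^3 - b^2 - b - 3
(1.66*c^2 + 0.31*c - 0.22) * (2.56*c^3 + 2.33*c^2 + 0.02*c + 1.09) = 4.2496*c^5 + 4.6614*c^4 + 0.1923*c^3 + 1.303*c^2 + 0.3335*c - 0.2398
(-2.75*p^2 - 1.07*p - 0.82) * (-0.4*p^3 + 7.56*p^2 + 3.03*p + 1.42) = 1.1*p^5 - 20.362*p^4 - 16.0937*p^3 - 13.3463*p^2 - 4.004*p - 1.1644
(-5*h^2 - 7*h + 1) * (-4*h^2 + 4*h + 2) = 20*h^4 + 8*h^3 - 42*h^2 - 10*h + 2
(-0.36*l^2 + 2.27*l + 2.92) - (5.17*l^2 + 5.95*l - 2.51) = -5.53*l^2 - 3.68*l + 5.43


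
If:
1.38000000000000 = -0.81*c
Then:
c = -1.70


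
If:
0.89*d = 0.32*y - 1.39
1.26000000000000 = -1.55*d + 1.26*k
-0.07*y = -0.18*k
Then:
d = 4.64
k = 6.71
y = 17.25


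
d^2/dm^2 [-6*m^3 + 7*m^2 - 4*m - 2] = 14 - 36*m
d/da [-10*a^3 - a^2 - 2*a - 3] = -30*a^2 - 2*a - 2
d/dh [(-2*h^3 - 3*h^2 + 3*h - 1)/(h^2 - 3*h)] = (-2*h^4 + 12*h^3 + 6*h^2 + 2*h - 3)/(h^2*(h^2 - 6*h + 9))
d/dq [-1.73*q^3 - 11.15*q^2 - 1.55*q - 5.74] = -5.19*q^2 - 22.3*q - 1.55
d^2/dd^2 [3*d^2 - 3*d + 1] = 6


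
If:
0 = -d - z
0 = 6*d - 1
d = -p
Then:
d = 1/6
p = -1/6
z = -1/6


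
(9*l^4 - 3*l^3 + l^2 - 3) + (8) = 9*l^4 - 3*l^3 + l^2 + 5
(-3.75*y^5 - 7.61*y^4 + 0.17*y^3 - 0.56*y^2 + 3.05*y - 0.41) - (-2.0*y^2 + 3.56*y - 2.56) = -3.75*y^5 - 7.61*y^4 + 0.17*y^3 + 1.44*y^2 - 0.51*y + 2.15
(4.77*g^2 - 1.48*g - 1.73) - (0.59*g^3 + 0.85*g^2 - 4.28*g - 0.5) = -0.59*g^3 + 3.92*g^2 + 2.8*g - 1.23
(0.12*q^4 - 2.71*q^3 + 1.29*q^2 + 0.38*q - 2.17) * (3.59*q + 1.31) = 0.4308*q^5 - 9.5717*q^4 + 1.081*q^3 + 3.0541*q^2 - 7.2925*q - 2.8427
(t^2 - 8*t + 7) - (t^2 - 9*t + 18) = t - 11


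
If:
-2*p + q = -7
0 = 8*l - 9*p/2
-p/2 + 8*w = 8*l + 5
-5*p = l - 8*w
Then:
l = 5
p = 80/9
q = 97/9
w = 445/72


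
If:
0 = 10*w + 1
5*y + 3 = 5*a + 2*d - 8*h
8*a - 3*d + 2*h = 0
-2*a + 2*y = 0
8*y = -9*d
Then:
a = 27/368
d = -3/46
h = -9/23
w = -1/10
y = 27/368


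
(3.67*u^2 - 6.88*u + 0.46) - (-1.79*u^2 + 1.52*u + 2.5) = 5.46*u^2 - 8.4*u - 2.04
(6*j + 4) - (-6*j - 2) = 12*j + 6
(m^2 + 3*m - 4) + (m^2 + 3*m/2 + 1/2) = 2*m^2 + 9*m/2 - 7/2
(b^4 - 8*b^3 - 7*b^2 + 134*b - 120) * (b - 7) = b^5 - 15*b^4 + 49*b^3 + 183*b^2 - 1058*b + 840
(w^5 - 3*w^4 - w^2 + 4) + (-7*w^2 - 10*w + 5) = w^5 - 3*w^4 - 8*w^2 - 10*w + 9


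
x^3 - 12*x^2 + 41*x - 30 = (x - 6)*(x - 5)*(x - 1)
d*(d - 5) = d^2 - 5*d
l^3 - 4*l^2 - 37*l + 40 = (l - 8)*(l - 1)*(l + 5)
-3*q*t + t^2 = t*(-3*q + t)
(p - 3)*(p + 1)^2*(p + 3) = p^4 + 2*p^3 - 8*p^2 - 18*p - 9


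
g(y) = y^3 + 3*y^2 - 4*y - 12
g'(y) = 3*y^2 + 6*y - 4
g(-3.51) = -4.24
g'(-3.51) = 11.90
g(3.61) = 59.70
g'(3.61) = 56.76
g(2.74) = 20.13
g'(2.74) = 34.96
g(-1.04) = -5.72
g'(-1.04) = -7.00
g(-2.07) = 0.26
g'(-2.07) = -3.57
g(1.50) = -7.88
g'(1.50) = 11.75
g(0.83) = -12.68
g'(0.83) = 3.05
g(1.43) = -8.66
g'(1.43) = 10.71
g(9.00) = 924.00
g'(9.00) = 293.00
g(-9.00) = -462.00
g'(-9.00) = 185.00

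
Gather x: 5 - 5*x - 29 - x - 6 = -6*x - 30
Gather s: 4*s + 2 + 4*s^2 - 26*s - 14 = 4*s^2 - 22*s - 12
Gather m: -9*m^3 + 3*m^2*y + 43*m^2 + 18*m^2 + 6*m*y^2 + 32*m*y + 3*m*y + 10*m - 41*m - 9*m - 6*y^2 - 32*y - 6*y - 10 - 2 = -9*m^3 + m^2*(3*y + 61) + m*(6*y^2 + 35*y - 40) - 6*y^2 - 38*y - 12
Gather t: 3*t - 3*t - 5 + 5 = 0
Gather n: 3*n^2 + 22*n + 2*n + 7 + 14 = 3*n^2 + 24*n + 21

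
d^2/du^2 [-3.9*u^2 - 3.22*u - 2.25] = -7.80000000000000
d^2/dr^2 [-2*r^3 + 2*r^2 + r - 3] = 4 - 12*r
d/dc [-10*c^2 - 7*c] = -20*c - 7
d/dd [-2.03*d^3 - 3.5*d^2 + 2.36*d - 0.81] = -6.09*d^2 - 7.0*d + 2.36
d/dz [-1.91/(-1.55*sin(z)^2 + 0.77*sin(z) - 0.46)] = (1.4707 - 5.921*sin(z))*cos(z)/(1.55*sin(z)^2 - 0.77*sin(z) + 0.46)^2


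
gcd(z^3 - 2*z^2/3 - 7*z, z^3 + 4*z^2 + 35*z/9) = z^2 + 7*z/3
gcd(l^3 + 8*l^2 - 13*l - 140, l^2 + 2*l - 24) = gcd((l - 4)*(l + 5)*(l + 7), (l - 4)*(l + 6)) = l - 4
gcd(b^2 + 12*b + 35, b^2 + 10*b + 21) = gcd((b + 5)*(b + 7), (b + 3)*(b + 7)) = b + 7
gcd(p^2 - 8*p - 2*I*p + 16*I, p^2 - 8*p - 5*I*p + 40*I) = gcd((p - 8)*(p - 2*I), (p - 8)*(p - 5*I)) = p - 8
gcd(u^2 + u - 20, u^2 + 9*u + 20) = u + 5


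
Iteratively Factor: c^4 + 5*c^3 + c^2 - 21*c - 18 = (c + 3)*(c^3 + 2*c^2 - 5*c - 6) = (c + 1)*(c + 3)*(c^2 + c - 6) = (c - 2)*(c + 1)*(c + 3)*(c + 3)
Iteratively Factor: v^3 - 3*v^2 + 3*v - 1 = (v - 1)*(v^2 - 2*v + 1) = (v - 1)^2*(v - 1)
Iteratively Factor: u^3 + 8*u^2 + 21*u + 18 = (u + 3)*(u^2 + 5*u + 6) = (u + 2)*(u + 3)*(u + 3)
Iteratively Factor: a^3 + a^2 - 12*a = (a - 3)*(a^2 + 4*a) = a*(a - 3)*(a + 4)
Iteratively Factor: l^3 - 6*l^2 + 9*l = (l - 3)*(l^2 - 3*l) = l*(l - 3)*(l - 3)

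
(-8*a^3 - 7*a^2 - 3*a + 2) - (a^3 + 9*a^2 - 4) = -9*a^3 - 16*a^2 - 3*a + 6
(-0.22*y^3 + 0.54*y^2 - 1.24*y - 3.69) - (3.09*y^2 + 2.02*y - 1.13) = -0.22*y^3 - 2.55*y^2 - 3.26*y - 2.56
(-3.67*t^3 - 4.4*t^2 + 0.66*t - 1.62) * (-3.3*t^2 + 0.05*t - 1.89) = 12.111*t^5 + 14.3365*t^4 + 4.5383*t^3 + 13.695*t^2 - 1.3284*t + 3.0618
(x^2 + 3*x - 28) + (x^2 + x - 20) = 2*x^2 + 4*x - 48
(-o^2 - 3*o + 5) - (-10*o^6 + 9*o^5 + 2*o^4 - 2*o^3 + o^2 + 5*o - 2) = 10*o^6 - 9*o^5 - 2*o^4 + 2*o^3 - 2*o^2 - 8*o + 7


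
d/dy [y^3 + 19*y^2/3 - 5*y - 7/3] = 3*y^2 + 38*y/3 - 5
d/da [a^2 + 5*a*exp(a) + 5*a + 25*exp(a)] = 5*a*exp(a) + 2*a + 30*exp(a) + 5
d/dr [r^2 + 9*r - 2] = 2*r + 9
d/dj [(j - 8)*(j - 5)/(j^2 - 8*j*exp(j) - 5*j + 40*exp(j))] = 8*(j*exp(j) - 9*exp(j) + 1)/(j^2 - 16*j*exp(j) + 64*exp(2*j))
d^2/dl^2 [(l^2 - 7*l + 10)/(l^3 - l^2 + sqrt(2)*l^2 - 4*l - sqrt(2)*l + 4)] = 2*(((2*l - 7)*(-3*l^2 - 2*sqrt(2)*l + 2*l + sqrt(2) + 4) - (3*l - 1 + sqrt(2))*(l^2 - 7*l + 10))*(l^3 - l^2 + sqrt(2)*l^2 - 4*l - sqrt(2)*l + 4) + (l^2 - 7*l + 10)*(-3*l^2 - 2*sqrt(2)*l + 2*l + sqrt(2) + 4)^2 + (l^3 - l^2 + sqrt(2)*l^2 - 4*l - sqrt(2)*l + 4)^2)/(l^3 - l^2 + sqrt(2)*l^2 - 4*l - sqrt(2)*l + 4)^3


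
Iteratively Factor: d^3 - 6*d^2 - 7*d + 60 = (d - 4)*(d^2 - 2*d - 15) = (d - 4)*(d + 3)*(d - 5)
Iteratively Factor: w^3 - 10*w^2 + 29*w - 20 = (w - 1)*(w^2 - 9*w + 20) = (w - 5)*(w - 1)*(w - 4)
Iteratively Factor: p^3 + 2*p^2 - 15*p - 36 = (p - 4)*(p^2 + 6*p + 9) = (p - 4)*(p + 3)*(p + 3)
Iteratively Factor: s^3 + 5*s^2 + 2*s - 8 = (s + 2)*(s^2 + 3*s - 4) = (s - 1)*(s + 2)*(s + 4)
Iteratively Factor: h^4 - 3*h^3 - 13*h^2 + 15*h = (h + 3)*(h^3 - 6*h^2 + 5*h) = (h - 5)*(h + 3)*(h^2 - h) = (h - 5)*(h - 1)*(h + 3)*(h)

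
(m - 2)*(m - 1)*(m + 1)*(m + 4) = m^4 + 2*m^3 - 9*m^2 - 2*m + 8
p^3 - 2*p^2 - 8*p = p*(p - 4)*(p + 2)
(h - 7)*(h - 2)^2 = h^3 - 11*h^2 + 32*h - 28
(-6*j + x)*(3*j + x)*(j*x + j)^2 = -18*j^4*x^2 - 36*j^4*x - 18*j^4 - 3*j^3*x^3 - 6*j^3*x^2 - 3*j^3*x + j^2*x^4 + 2*j^2*x^3 + j^2*x^2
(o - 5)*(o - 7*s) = o^2 - 7*o*s - 5*o + 35*s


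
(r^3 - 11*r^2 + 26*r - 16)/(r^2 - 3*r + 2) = r - 8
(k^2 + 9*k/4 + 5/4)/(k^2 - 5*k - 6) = (k + 5/4)/(k - 6)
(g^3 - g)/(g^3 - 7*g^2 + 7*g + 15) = g*(g - 1)/(g^2 - 8*g + 15)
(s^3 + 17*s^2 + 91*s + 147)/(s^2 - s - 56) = (s^2 + 10*s + 21)/(s - 8)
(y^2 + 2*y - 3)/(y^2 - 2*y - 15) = (y - 1)/(y - 5)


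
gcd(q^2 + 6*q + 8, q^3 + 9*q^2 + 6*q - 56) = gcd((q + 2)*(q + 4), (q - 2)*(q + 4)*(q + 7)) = q + 4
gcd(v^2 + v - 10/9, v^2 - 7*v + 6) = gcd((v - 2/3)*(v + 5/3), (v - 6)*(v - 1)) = 1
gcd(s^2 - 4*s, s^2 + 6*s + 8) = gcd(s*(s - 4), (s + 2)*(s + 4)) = 1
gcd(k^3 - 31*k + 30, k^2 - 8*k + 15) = k - 5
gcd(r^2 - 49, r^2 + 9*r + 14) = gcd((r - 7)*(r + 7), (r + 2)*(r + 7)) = r + 7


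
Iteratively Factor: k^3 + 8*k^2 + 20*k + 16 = (k + 2)*(k^2 + 6*k + 8) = (k + 2)^2*(k + 4)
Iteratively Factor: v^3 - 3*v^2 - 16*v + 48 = (v - 4)*(v^2 + v - 12) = (v - 4)*(v + 4)*(v - 3)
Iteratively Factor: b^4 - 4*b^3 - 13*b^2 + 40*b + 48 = (b - 4)*(b^3 - 13*b - 12) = (b - 4)^2*(b^2 + 4*b + 3) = (b - 4)^2*(b + 1)*(b + 3)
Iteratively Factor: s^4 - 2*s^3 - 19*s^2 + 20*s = (s + 4)*(s^3 - 6*s^2 + 5*s) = (s - 1)*(s + 4)*(s^2 - 5*s) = (s - 5)*(s - 1)*(s + 4)*(s)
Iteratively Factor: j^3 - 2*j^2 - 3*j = (j)*(j^2 - 2*j - 3) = j*(j - 3)*(j + 1)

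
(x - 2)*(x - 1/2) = x^2 - 5*x/2 + 1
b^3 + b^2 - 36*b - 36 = (b - 6)*(b + 1)*(b + 6)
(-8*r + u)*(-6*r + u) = 48*r^2 - 14*r*u + u^2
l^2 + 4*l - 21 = (l - 3)*(l + 7)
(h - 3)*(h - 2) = h^2 - 5*h + 6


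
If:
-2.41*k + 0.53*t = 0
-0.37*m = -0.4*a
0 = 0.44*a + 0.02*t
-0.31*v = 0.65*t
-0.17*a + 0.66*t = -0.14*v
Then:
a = 0.00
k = 0.00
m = 0.00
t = 0.00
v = 0.00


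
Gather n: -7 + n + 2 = n - 5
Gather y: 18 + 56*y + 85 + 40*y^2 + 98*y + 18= 40*y^2 + 154*y + 121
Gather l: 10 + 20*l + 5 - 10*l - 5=10*l + 10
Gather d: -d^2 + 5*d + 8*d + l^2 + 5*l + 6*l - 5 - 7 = -d^2 + 13*d + l^2 + 11*l - 12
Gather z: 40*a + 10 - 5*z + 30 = 40*a - 5*z + 40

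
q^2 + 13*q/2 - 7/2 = (q - 1/2)*(q + 7)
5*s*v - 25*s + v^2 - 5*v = (5*s + v)*(v - 5)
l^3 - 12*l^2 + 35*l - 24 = (l - 8)*(l - 3)*(l - 1)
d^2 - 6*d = d*(d - 6)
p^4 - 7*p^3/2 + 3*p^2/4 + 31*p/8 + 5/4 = (p - 5/2)*(p - 2)*(p + 1/2)^2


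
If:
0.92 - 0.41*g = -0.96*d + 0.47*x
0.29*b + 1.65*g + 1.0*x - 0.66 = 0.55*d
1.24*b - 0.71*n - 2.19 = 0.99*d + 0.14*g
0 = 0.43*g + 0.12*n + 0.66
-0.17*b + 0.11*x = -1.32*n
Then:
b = 1.30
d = -0.33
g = -1.52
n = -0.05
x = 2.61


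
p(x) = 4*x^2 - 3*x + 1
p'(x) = 8*x - 3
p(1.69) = 7.35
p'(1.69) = 10.52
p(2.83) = 24.55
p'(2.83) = 19.64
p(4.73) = 76.30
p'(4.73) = 34.84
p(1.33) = 4.09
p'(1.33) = 7.64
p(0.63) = 0.70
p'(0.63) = 2.04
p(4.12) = 56.54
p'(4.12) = 29.96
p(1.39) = 4.56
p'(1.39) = 8.12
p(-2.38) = 30.80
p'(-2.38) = -22.04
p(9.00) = 298.00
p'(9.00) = 69.00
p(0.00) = 1.00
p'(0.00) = -3.00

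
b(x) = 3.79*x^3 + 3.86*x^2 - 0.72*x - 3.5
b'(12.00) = 1729.20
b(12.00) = 7092.82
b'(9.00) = 989.73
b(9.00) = 3065.59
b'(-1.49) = 13.02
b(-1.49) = -6.39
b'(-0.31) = -2.02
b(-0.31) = -3.02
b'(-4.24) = 170.95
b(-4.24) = -219.95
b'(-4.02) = 151.99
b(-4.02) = -184.44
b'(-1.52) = 13.81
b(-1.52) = -6.80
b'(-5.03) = 248.12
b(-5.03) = -384.55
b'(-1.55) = 14.63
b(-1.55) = -7.22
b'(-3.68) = 124.85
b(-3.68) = -137.46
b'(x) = 11.37*x^2 + 7.72*x - 0.72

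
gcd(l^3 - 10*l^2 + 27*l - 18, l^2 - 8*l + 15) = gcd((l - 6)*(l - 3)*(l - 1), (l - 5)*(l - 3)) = l - 3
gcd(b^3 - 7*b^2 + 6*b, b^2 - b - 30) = b - 6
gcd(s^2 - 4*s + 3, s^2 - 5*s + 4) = s - 1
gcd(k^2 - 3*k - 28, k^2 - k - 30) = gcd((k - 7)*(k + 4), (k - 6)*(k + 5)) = 1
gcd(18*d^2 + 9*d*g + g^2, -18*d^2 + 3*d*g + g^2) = 6*d + g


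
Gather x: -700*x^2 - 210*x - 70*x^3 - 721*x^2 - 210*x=-70*x^3 - 1421*x^2 - 420*x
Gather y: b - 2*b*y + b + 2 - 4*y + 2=2*b + y*(-2*b - 4) + 4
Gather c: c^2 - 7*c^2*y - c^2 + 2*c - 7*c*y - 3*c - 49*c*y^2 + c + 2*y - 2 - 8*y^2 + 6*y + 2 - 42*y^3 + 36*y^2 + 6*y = -7*c^2*y + c*(-49*y^2 - 7*y) - 42*y^3 + 28*y^2 + 14*y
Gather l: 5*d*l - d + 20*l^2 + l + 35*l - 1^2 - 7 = -d + 20*l^2 + l*(5*d + 36) - 8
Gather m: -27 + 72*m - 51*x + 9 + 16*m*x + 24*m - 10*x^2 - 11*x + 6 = m*(16*x + 96) - 10*x^2 - 62*x - 12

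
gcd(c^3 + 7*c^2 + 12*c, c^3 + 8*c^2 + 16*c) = c^2 + 4*c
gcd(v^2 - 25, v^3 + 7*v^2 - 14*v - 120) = v + 5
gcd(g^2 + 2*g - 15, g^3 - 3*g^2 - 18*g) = 1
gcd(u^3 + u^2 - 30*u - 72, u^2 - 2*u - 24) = u^2 - 2*u - 24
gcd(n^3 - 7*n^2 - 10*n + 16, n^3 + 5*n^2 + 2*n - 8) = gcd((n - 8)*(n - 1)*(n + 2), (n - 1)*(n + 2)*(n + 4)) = n^2 + n - 2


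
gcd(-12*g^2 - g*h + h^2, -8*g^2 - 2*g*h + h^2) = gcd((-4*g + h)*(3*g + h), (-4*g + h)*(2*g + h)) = 4*g - h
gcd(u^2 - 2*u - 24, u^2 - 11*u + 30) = u - 6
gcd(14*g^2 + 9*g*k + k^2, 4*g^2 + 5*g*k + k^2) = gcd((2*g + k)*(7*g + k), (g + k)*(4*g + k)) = 1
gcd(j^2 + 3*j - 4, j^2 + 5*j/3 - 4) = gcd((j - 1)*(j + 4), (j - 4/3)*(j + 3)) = 1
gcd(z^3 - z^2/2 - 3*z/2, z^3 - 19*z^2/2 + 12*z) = z^2 - 3*z/2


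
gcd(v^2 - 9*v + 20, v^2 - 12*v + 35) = v - 5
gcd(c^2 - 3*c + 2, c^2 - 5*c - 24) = 1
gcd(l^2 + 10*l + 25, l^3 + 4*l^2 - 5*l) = l + 5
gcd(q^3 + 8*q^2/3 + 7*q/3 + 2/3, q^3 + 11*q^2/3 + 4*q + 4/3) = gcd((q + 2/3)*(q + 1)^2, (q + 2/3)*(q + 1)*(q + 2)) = q^2 + 5*q/3 + 2/3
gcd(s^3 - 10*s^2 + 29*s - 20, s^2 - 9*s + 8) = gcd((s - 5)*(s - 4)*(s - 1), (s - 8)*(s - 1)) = s - 1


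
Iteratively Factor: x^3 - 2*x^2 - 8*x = (x)*(x^2 - 2*x - 8) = x*(x - 4)*(x + 2)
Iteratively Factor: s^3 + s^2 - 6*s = (s - 2)*(s^2 + 3*s) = s*(s - 2)*(s + 3)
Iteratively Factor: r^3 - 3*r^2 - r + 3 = (r + 1)*(r^2 - 4*r + 3) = (r - 1)*(r + 1)*(r - 3)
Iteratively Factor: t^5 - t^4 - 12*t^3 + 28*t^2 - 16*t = (t)*(t^4 - t^3 - 12*t^2 + 28*t - 16) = t*(t - 2)*(t^3 + t^2 - 10*t + 8) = t*(t - 2)*(t + 4)*(t^2 - 3*t + 2) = t*(t - 2)^2*(t + 4)*(t - 1)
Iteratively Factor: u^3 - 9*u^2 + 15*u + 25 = (u + 1)*(u^2 - 10*u + 25) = (u - 5)*(u + 1)*(u - 5)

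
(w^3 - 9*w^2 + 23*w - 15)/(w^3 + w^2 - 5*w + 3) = (w^2 - 8*w + 15)/(w^2 + 2*w - 3)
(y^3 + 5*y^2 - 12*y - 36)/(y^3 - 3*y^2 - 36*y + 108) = (y + 2)/(y - 6)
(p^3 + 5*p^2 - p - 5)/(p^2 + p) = p + 4 - 5/p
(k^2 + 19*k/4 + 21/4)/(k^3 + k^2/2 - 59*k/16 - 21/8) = 4*(k + 3)/(4*k^2 - 5*k - 6)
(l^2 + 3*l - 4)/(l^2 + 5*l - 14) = (l^2 + 3*l - 4)/(l^2 + 5*l - 14)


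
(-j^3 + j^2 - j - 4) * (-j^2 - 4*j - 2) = j^5 + 3*j^4 - j^3 + 6*j^2 + 18*j + 8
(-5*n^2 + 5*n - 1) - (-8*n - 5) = -5*n^2 + 13*n + 4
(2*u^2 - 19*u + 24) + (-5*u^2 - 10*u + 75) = -3*u^2 - 29*u + 99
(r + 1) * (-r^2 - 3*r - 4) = -r^3 - 4*r^2 - 7*r - 4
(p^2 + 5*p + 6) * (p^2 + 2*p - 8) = p^4 + 7*p^3 + 8*p^2 - 28*p - 48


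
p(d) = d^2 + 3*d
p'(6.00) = 15.00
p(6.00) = 54.00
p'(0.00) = 3.00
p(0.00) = 0.00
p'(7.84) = 18.68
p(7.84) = 84.99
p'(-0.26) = 2.48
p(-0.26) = -0.71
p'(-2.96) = -2.92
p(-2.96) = -0.12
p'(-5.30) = -7.60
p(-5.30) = 12.19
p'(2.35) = 7.70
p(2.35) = 12.57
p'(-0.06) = 2.88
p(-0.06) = -0.18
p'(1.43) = 5.86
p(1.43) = 6.33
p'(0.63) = 4.26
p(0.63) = 2.29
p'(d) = 2*d + 3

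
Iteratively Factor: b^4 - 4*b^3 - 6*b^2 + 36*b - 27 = (b + 3)*(b^3 - 7*b^2 + 15*b - 9) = (b - 3)*(b + 3)*(b^2 - 4*b + 3) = (b - 3)*(b - 1)*(b + 3)*(b - 3)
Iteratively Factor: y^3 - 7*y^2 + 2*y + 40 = (y - 4)*(y^2 - 3*y - 10) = (y - 4)*(y + 2)*(y - 5)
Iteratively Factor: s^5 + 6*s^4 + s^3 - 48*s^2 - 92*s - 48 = (s + 2)*(s^4 + 4*s^3 - 7*s^2 - 34*s - 24) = (s + 2)^2*(s^3 + 2*s^2 - 11*s - 12) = (s + 2)^2*(s + 4)*(s^2 - 2*s - 3) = (s + 1)*(s + 2)^2*(s + 4)*(s - 3)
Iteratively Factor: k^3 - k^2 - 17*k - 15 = (k + 1)*(k^2 - 2*k - 15) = (k + 1)*(k + 3)*(k - 5)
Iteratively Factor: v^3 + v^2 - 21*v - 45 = (v - 5)*(v^2 + 6*v + 9) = (v - 5)*(v + 3)*(v + 3)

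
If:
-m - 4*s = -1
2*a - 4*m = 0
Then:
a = 2 - 8*s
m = 1 - 4*s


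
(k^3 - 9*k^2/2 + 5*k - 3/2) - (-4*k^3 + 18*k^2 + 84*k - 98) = 5*k^3 - 45*k^2/2 - 79*k + 193/2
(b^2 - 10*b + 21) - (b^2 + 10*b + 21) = -20*b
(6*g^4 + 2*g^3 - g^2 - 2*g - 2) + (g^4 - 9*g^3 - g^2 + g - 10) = 7*g^4 - 7*g^3 - 2*g^2 - g - 12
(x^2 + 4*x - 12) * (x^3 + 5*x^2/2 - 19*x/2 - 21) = x^5 + 13*x^4/2 - 23*x^3/2 - 89*x^2 + 30*x + 252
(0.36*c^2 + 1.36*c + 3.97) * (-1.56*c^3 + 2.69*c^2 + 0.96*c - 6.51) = -0.5616*c^5 - 1.1532*c^4 - 2.1892*c^3 + 9.6413*c^2 - 5.0424*c - 25.8447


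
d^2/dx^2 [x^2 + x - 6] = 2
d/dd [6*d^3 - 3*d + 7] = 18*d^2 - 3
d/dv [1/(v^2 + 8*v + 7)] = 2*(-v - 4)/(v^2 + 8*v + 7)^2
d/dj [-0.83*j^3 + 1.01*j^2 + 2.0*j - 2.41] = -2.49*j^2 + 2.02*j + 2.0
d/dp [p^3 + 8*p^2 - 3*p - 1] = 3*p^2 + 16*p - 3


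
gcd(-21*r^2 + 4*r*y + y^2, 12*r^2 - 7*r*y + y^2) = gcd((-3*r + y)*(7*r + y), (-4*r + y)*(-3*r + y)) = -3*r + y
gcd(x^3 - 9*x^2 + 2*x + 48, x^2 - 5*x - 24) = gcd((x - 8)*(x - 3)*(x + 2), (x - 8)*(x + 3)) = x - 8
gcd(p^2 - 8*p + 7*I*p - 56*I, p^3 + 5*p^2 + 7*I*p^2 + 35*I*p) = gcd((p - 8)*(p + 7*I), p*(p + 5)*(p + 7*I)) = p + 7*I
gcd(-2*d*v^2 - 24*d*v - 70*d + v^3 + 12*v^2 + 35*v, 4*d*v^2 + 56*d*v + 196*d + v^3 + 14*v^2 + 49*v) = v + 7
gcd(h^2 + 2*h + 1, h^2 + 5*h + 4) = h + 1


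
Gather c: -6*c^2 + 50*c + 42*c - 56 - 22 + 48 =-6*c^2 + 92*c - 30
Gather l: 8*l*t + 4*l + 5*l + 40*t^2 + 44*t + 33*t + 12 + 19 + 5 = l*(8*t + 9) + 40*t^2 + 77*t + 36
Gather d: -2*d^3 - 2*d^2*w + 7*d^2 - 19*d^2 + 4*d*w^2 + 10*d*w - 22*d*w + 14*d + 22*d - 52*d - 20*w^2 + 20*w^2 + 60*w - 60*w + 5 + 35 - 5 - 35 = -2*d^3 + d^2*(-2*w - 12) + d*(4*w^2 - 12*w - 16)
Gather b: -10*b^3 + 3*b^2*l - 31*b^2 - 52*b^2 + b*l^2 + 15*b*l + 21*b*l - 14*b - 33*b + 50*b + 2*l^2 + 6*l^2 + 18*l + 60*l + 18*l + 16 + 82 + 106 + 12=-10*b^3 + b^2*(3*l - 83) + b*(l^2 + 36*l + 3) + 8*l^2 + 96*l + 216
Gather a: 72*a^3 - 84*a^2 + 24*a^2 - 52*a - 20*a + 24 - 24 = 72*a^3 - 60*a^2 - 72*a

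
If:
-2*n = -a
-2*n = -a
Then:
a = 2*n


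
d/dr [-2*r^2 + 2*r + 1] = 2 - 4*r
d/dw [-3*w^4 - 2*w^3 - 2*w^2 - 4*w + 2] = -12*w^3 - 6*w^2 - 4*w - 4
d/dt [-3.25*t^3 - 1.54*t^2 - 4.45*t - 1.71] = -9.75*t^2 - 3.08*t - 4.45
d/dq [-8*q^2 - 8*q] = -16*q - 8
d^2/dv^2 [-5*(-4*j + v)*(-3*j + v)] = -10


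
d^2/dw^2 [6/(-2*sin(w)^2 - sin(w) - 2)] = 6*(16*sin(w)^4 + 6*sin(w)^3 - 39*sin(w)^2 - 14*sin(w) + 6)/(sin(w) - cos(2*w) + 3)^3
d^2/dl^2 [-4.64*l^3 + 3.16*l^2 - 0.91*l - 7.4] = 6.32 - 27.84*l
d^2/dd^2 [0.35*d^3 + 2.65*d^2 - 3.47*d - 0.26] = 2.1*d + 5.3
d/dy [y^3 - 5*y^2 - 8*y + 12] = 3*y^2 - 10*y - 8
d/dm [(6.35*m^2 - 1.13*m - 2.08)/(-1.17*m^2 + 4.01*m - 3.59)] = (24.1414*m^2 - 50.4602*m + 12.3975)/(1.3689*m^4 - 9.3834*m^3 + 24.4807*m^2 - 28.7918*m + 12.8881)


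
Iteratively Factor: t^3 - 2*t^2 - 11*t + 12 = (t - 4)*(t^2 + 2*t - 3) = (t - 4)*(t - 1)*(t + 3)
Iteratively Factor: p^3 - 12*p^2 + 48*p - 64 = (p - 4)*(p^2 - 8*p + 16) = (p - 4)^2*(p - 4)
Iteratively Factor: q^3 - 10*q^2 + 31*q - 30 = (q - 2)*(q^2 - 8*q + 15) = (q - 3)*(q - 2)*(q - 5)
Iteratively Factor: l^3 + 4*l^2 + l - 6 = (l + 2)*(l^2 + 2*l - 3) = (l + 2)*(l + 3)*(l - 1)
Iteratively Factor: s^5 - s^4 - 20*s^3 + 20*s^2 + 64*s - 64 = (s + 2)*(s^4 - 3*s^3 - 14*s^2 + 48*s - 32) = (s - 4)*(s + 2)*(s^3 + s^2 - 10*s + 8) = (s - 4)*(s - 2)*(s + 2)*(s^2 + 3*s - 4) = (s - 4)*(s - 2)*(s - 1)*(s + 2)*(s + 4)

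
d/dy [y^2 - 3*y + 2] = 2*y - 3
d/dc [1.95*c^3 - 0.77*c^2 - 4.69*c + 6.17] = 5.85*c^2 - 1.54*c - 4.69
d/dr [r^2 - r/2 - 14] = 2*r - 1/2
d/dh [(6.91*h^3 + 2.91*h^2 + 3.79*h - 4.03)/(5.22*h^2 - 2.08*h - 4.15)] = (36.0702*h^4 - 28.7456*h^3 - 111.8661*h^2 + 17.9202*h - 24.1109)/(27.2484*h^4 - 21.7152*h^3 - 38.9996*h^2 + 17.264*h + 17.2225)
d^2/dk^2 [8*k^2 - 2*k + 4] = 16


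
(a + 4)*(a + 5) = a^2 + 9*a + 20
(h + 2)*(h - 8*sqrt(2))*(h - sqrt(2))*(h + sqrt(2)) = h^4 - 8*sqrt(2)*h^3 + 2*h^3 - 16*sqrt(2)*h^2 - 2*h^2 - 4*h + 16*sqrt(2)*h + 32*sqrt(2)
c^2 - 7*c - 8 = (c - 8)*(c + 1)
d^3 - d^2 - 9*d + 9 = (d - 3)*(d - 1)*(d + 3)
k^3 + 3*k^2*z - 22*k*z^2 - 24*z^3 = (k - 4*z)*(k + z)*(k + 6*z)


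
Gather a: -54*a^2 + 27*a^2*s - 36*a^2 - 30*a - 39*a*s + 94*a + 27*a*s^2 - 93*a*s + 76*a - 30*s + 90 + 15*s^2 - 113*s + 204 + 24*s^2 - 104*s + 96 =a^2*(27*s - 90) + a*(27*s^2 - 132*s + 140) + 39*s^2 - 247*s + 390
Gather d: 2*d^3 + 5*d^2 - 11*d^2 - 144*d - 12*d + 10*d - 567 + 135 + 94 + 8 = 2*d^3 - 6*d^2 - 146*d - 330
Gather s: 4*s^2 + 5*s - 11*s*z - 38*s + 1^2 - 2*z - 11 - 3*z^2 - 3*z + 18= 4*s^2 + s*(-11*z - 33) - 3*z^2 - 5*z + 8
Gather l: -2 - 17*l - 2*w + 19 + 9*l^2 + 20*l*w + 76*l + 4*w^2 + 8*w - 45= 9*l^2 + l*(20*w + 59) + 4*w^2 + 6*w - 28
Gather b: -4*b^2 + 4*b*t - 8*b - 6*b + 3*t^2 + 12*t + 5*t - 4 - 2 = -4*b^2 + b*(4*t - 14) + 3*t^2 + 17*t - 6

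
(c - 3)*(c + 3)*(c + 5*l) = c^3 + 5*c^2*l - 9*c - 45*l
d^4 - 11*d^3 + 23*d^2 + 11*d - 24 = (d - 8)*(d - 3)*(d - 1)*(d + 1)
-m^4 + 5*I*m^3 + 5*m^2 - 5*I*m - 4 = (m - 4*I)*(m - I)*(-I*m - I)*(-I*m + I)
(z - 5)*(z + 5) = z^2 - 25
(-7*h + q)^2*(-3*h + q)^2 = 441*h^4 - 420*h^3*q + 142*h^2*q^2 - 20*h*q^3 + q^4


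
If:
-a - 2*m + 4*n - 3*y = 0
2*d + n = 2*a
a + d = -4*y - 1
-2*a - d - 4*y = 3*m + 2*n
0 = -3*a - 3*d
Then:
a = -1/252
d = 1/252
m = 29/84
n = -1/63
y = -1/4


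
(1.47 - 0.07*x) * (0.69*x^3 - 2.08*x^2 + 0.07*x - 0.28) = -0.0483*x^4 + 1.1599*x^3 - 3.0625*x^2 + 0.1225*x - 0.4116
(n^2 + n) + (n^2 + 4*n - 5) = 2*n^2 + 5*n - 5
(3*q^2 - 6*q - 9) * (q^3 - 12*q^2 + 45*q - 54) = 3*q^5 - 42*q^4 + 198*q^3 - 324*q^2 - 81*q + 486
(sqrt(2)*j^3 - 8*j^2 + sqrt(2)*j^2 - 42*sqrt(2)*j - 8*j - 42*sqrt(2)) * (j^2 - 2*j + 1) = sqrt(2)*j^5 - 8*j^4 - sqrt(2)*j^4 - 43*sqrt(2)*j^3 + 8*j^3 + 8*j^2 + 43*sqrt(2)*j^2 - 8*j + 42*sqrt(2)*j - 42*sqrt(2)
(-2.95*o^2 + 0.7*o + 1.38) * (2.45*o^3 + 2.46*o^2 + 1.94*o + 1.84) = -7.2275*o^5 - 5.542*o^4 - 0.62*o^3 - 0.675200000000001*o^2 + 3.9652*o + 2.5392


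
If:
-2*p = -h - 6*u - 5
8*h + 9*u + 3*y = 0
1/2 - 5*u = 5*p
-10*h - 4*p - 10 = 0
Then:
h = -128/105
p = 23/42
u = -47/105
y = 1447/315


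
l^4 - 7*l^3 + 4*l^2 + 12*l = l*(l - 6)*(l - 2)*(l + 1)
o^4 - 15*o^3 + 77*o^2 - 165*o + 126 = (o - 7)*(o - 3)^2*(o - 2)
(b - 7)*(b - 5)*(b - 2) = b^3 - 14*b^2 + 59*b - 70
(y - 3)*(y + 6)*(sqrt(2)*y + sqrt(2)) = sqrt(2)*y^3 + 4*sqrt(2)*y^2 - 15*sqrt(2)*y - 18*sqrt(2)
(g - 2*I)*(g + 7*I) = g^2 + 5*I*g + 14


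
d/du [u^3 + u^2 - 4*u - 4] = 3*u^2 + 2*u - 4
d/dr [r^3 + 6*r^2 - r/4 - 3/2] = 3*r^2 + 12*r - 1/4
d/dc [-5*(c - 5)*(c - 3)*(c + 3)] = -15*c^2 + 50*c + 45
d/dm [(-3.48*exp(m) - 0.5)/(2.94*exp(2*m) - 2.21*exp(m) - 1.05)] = (10.2312*exp(2*m) + 2.94*exp(m) + 2.549)*exp(m)/(8.6436*exp(4*m) - 12.9948*exp(3*m) - 1.2899*exp(2*m) + 4.641*exp(m) + 1.1025)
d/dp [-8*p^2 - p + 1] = -16*p - 1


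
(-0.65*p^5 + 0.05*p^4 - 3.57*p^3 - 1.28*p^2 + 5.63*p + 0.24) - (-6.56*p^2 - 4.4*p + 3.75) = -0.65*p^5 + 0.05*p^4 - 3.57*p^3 + 5.28*p^2 + 10.03*p - 3.51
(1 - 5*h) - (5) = -5*h - 4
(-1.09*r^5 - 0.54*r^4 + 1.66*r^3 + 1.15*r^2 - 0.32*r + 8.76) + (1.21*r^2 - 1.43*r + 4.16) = -1.09*r^5 - 0.54*r^4 + 1.66*r^3 + 2.36*r^2 - 1.75*r + 12.92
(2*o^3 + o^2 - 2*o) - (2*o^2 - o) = 2*o^3 - o^2 - o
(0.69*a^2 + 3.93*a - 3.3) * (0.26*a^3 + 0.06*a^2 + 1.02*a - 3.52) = 0.1794*a^5 + 1.0632*a^4 + 0.0816*a^3 + 1.3818*a^2 - 17.1996*a + 11.616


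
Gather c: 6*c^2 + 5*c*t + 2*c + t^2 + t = 6*c^2 + c*(5*t + 2) + t^2 + t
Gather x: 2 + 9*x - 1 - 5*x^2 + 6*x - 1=-5*x^2 + 15*x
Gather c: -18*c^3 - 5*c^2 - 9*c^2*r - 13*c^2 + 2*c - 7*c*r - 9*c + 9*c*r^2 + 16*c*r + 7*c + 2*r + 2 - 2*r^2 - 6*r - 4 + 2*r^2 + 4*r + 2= -18*c^3 + c^2*(-9*r - 18) + c*(9*r^2 + 9*r)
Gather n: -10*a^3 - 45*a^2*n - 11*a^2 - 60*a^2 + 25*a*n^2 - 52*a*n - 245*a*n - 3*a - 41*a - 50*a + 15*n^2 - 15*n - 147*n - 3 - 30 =-10*a^3 - 71*a^2 - 94*a + n^2*(25*a + 15) + n*(-45*a^2 - 297*a - 162) - 33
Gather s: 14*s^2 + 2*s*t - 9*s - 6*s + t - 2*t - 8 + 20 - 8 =14*s^2 + s*(2*t - 15) - t + 4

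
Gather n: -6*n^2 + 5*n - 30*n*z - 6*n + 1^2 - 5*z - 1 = -6*n^2 + n*(-30*z - 1) - 5*z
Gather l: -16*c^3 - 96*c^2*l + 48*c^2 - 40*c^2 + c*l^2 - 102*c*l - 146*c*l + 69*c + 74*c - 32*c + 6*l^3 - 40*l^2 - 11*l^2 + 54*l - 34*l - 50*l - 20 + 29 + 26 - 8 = -16*c^3 + 8*c^2 + 111*c + 6*l^3 + l^2*(c - 51) + l*(-96*c^2 - 248*c - 30) + 27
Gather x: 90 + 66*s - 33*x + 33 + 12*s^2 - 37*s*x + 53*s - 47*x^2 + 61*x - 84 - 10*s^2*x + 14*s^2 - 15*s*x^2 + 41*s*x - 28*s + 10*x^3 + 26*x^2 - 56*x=26*s^2 + 91*s + 10*x^3 + x^2*(-15*s - 21) + x*(-10*s^2 + 4*s - 28) + 39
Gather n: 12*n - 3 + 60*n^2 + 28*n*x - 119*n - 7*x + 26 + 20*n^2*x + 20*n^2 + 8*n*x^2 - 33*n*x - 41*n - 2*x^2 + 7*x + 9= n^2*(20*x + 80) + n*(8*x^2 - 5*x - 148) - 2*x^2 + 32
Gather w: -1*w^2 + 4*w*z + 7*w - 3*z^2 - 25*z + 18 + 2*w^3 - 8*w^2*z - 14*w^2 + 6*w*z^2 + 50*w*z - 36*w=2*w^3 + w^2*(-8*z - 15) + w*(6*z^2 + 54*z - 29) - 3*z^2 - 25*z + 18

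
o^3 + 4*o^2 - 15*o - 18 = (o - 3)*(o + 1)*(o + 6)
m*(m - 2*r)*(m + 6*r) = m^3 + 4*m^2*r - 12*m*r^2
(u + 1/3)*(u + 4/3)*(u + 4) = u^3 + 17*u^2/3 + 64*u/9 + 16/9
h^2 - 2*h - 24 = (h - 6)*(h + 4)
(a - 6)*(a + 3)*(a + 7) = a^3 + 4*a^2 - 39*a - 126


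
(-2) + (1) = -1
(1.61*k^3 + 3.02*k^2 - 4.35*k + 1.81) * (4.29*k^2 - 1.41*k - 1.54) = 6.9069*k^5 + 10.6857*k^4 - 25.3991*k^3 + 9.2476*k^2 + 4.1469*k - 2.7874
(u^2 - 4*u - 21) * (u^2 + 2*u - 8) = u^4 - 2*u^3 - 37*u^2 - 10*u + 168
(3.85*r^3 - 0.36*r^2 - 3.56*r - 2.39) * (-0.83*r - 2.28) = -3.1955*r^4 - 8.4792*r^3 + 3.7756*r^2 + 10.1005*r + 5.4492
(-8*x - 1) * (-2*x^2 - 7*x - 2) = 16*x^3 + 58*x^2 + 23*x + 2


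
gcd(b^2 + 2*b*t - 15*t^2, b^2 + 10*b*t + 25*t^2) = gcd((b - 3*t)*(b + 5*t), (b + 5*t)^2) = b + 5*t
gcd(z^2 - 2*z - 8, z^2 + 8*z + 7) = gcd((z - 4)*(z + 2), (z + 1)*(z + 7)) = 1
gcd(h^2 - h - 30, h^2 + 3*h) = 1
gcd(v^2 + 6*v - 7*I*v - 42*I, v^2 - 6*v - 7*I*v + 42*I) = v - 7*I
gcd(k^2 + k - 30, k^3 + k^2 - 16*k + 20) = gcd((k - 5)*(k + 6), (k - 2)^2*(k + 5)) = 1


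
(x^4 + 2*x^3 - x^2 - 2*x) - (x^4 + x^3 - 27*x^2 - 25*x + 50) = x^3 + 26*x^2 + 23*x - 50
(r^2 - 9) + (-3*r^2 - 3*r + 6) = -2*r^2 - 3*r - 3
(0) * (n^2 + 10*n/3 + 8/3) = 0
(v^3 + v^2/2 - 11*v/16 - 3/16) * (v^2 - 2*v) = v^5 - 3*v^4/2 - 27*v^3/16 + 19*v^2/16 + 3*v/8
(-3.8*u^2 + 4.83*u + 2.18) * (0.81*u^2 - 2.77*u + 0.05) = -3.078*u^4 + 14.4383*u^3 - 11.8033*u^2 - 5.7971*u + 0.109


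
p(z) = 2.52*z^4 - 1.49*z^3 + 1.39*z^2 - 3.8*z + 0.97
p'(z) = 10.08*z^3 - 4.47*z^2 + 2.78*z - 3.8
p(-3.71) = 587.70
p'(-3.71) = -590.37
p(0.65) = -0.87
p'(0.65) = -1.11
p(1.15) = 0.58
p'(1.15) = 8.82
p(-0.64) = 4.78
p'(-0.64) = -10.05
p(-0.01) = 1.01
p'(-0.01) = -3.83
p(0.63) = -0.85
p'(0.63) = -1.30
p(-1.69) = 39.11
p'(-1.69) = -69.92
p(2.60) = 89.46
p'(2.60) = 150.38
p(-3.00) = 269.23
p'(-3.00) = -324.53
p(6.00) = 2972.29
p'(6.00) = 2029.24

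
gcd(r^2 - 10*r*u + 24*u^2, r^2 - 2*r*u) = 1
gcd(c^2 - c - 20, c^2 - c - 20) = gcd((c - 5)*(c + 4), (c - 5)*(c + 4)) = c^2 - c - 20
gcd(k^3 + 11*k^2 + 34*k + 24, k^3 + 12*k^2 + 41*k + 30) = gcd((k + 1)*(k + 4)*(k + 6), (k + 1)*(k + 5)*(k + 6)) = k^2 + 7*k + 6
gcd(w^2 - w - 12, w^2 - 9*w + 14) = 1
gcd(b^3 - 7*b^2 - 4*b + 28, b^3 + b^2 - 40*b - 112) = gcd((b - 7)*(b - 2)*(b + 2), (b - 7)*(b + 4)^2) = b - 7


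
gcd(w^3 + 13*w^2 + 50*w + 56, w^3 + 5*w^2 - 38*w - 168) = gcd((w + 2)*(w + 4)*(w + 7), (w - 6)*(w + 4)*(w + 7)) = w^2 + 11*w + 28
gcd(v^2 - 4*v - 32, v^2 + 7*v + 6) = 1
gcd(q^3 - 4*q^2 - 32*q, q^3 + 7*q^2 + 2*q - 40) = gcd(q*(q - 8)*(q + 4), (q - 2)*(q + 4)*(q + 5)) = q + 4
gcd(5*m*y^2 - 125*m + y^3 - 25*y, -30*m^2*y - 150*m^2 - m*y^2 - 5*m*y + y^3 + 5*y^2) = 5*m*y + 25*m + y^2 + 5*y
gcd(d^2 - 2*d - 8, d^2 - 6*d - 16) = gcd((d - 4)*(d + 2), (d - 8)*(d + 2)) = d + 2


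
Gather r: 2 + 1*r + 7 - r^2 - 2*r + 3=-r^2 - r + 12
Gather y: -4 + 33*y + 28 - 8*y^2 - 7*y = -8*y^2 + 26*y + 24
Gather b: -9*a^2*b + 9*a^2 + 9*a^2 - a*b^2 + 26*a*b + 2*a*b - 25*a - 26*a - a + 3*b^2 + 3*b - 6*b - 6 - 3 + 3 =18*a^2 - 52*a + b^2*(3 - a) + b*(-9*a^2 + 28*a - 3) - 6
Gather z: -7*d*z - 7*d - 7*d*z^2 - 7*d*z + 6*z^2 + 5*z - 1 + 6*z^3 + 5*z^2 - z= -7*d + 6*z^3 + z^2*(11 - 7*d) + z*(4 - 14*d) - 1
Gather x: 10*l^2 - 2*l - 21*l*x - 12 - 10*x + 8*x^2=10*l^2 - 2*l + 8*x^2 + x*(-21*l - 10) - 12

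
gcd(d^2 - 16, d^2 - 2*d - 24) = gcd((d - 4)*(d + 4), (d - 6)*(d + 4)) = d + 4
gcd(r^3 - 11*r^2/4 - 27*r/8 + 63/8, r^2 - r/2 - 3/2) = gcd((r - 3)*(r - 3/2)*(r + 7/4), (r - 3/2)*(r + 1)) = r - 3/2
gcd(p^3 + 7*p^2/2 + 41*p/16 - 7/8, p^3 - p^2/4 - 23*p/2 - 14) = p^2 + 15*p/4 + 7/2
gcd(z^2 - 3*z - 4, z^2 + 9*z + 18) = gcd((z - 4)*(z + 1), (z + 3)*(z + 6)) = 1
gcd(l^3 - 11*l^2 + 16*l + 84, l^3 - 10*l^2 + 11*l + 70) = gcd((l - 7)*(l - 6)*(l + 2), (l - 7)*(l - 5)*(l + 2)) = l^2 - 5*l - 14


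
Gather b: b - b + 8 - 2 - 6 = 0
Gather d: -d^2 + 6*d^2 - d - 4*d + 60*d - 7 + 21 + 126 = 5*d^2 + 55*d + 140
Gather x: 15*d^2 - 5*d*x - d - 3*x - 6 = 15*d^2 - d + x*(-5*d - 3) - 6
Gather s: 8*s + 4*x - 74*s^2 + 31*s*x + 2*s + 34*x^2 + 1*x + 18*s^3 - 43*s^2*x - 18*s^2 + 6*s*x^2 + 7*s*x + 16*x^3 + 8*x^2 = 18*s^3 + s^2*(-43*x - 92) + s*(6*x^2 + 38*x + 10) + 16*x^3 + 42*x^2 + 5*x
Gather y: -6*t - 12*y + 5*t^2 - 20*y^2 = 5*t^2 - 6*t - 20*y^2 - 12*y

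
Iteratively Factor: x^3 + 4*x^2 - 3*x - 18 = (x + 3)*(x^2 + x - 6) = (x + 3)^2*(x - 2)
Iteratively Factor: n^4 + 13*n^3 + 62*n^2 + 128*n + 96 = (n + 2)*(n^3 + 11*n^2 + 40*n + 48) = (n + 2)*(n + 4)*(n^2 + 7*n + 12) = (n + 2)*(n + 4)^2*(n + 3)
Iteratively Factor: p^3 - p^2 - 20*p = (p + 4)*(p^2 - 5*p) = p*(p + 4)*(p - 5)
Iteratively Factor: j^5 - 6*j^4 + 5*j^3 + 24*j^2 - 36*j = (j + 2)*(j^4 - 8*j^3 + 21*j^2 - 18*j) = (j - 2)*(j + 2)*(j^3 - 6*j^2 + 9*j) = j*(j - 2)*(j + 2)*(j^2 - 6*j + 9) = j*(j - 3)*(j - 2)*(j + 2)*(j - 3)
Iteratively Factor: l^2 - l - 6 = (l + 2)*(l - 3)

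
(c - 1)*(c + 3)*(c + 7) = c^3 + 9*c^2 + 11*c - 21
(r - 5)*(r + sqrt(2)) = r^2 - 5*r + sqrt(2)*r - 5*sqrt(2)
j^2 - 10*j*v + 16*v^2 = (j - 8*v)*(j - 2*v)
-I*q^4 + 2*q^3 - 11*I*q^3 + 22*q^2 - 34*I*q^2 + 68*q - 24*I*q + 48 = (q + 4)*(q + 6)*(q + 2*I)*(-I*q - I)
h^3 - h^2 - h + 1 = (h - 1)^2*(h + 1)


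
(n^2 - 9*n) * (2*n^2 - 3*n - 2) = 2*n^4 - 21*n^3 + 25*n^2 + 18*n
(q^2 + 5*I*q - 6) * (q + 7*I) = q^3 + 12*I*q^2 - 41*q - 42*I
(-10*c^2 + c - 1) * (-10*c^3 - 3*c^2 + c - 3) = 100*c^5 + 20*c^4 - 3*c^3 + 34*c^2 - 4*c + 3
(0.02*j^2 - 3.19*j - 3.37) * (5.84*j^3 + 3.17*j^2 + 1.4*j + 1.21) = 0.1168*j^5 - 18.5662*j^4 - 29.7651*j^3 - 15.1247*j^2 - 8.5779*j - 4.0777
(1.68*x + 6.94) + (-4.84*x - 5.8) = 1.14 - 3.16*x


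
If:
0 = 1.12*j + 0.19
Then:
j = -0.17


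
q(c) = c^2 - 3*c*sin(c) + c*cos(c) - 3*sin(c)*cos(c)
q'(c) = -c*sin(c) - 3*c*cos(c) + 2*c + 3*sin(c)^2 - 3*sin(c) - 3*cos(c)^2 + cos(c)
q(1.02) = -2.37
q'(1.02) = -1.11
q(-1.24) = -1.46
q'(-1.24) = 3.08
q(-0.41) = 0.40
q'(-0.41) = 0.21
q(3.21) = 7.56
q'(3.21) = 12.48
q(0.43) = -1.10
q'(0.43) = -2.79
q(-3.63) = 22.74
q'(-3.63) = -19.14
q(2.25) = -0.14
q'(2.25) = 4.66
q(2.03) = -1.05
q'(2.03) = 3.63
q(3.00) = 5.18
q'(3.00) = 10.19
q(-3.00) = 10.28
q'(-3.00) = -18.78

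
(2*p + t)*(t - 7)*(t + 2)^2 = 2*p*t^3 - 6*p*t^2 - 48*p*t - 56*p + t^4 - 3*t^3 - 24*t^2 - 28*t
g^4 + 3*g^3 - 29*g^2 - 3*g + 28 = (g - 4)*(g - 1)*(g + 1)*(g + 7)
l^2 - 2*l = l*(l - 2)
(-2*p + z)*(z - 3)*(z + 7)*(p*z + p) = -2*p^2*z^3 - 10*p^2*z^2 + 34*p^2*z + 42*p^2 + p*z^4 + 5*p*z^3 - 17*p*z^2 - 21*p*z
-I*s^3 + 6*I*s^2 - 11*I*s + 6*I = (s - 3)*(s - 2)*(-I*s + I)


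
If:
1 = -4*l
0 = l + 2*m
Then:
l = -1/4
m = 1/8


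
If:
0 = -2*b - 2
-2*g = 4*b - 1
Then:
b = -1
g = 5/2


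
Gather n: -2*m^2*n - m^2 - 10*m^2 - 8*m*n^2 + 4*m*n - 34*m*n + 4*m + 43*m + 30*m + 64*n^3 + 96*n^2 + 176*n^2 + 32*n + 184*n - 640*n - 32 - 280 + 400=-11*m^2 + 77*m + 64*n^3 + n^2*(272 - 8*m) + n*(-2*m^2 - 30*m - 424) + 88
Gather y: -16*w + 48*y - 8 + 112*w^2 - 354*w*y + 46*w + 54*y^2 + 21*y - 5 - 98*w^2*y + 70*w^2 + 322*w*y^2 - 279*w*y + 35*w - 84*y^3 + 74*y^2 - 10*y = 182*w^2 + 65*w - 84*y^3 + y^2*(322*w + 128) + y*(-98*w^2 - 633*w + 59) - 13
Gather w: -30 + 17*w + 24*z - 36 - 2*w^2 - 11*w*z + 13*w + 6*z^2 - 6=-2*w^2 + w*(30 - 11*z) + 6*z^2 + 24*z - 72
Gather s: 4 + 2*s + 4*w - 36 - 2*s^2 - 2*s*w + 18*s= -2*s^2 + s*(20 - 2*w) + 4*w - 32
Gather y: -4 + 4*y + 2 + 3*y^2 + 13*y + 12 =3*y^2 + 17*y + 10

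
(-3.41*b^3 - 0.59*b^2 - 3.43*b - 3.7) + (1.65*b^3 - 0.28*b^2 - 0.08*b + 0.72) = -1.76*b^3 - 0.87*b^2 - 3.51*b - 2.98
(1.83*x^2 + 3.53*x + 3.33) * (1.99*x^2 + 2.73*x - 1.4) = 3.6417*x^4 + 12.0206*x^3 + 13.7016*x^2 + 4.1489*x - 4.662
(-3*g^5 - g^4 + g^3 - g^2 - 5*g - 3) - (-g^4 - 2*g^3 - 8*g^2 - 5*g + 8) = -3*g^5 + 3*g^3 + 7*g^2 - 11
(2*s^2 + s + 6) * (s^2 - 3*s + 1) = 2*s^4 - 5*s^3 + 5*s^2 - 17*s + 6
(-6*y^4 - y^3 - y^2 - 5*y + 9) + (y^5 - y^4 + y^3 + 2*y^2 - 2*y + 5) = y^5 - 7*y^4 + y^2 - 7*y + 14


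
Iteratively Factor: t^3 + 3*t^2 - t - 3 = (t + 1)*(t^2 + 2*t - 3) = (t + 1)*(t + 3)*(t - 1)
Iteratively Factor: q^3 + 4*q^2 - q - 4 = (q + 4)*(q^2 - 1) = (q + 1)*(q + 4)*(q - 1)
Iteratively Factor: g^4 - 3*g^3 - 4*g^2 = (g - 4)*(g^3 + g^2) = g*(g - 4)*(g^2 + g) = g^2*(g - 4)*(g + 1)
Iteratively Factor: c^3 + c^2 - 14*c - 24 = (c + 3)*(c^2 - 2*c - 8) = (c - 4)*(c + 3)*(c + 2)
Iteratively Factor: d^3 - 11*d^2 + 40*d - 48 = (d - 4)*(d^2 - 7*d + 12) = (d - 4)*(d - 3)*(d - 4)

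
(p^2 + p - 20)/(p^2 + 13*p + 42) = (p^2 + p - 20)/(p^2 + 13*p + 42)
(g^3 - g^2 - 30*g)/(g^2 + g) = (g^2 - g - 30)/(g + 1)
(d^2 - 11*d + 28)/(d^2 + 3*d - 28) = (d - 7)/(d + 7)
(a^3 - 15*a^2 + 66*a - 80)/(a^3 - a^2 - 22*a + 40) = (a^2 - 13*a + 40)/(a^2 + a - 20)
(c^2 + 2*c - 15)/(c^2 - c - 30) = (c - 3)/(c - 6)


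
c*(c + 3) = c^2 + 3*c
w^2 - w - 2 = (w - 2)*(w + 1)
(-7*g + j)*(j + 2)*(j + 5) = -7*g*j^2 - 49*g*j - 70*g + j^3 + 7*j^2 + 10*j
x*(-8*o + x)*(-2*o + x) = 16*o^2*x - 10*o*x^2 + x^3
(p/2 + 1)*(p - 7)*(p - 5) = p^3/2 - 5*p^2 + 11*p/2 + 35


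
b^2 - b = b*(b - 1)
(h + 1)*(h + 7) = h^2 + 8*h + 7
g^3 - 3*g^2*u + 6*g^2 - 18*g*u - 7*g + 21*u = (g - 1)*(g + 7)*(g - 3*u)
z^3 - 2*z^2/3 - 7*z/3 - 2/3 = (z - 2)*(z + 1/3)*(z + 1)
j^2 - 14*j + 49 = (j - 7)^2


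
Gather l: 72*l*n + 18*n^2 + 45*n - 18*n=72*l*n + 18*n^2 + 27*n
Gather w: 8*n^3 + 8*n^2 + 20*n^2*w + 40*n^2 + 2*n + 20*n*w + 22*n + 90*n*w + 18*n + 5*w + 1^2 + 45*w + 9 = 8*n^3 + 48*n^2 + 42*n + w*(20*n^2 + 110*n + 50) + 10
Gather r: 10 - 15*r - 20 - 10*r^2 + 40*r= -10*r^2 + 25*r - 10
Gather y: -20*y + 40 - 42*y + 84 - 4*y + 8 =132 - 66*y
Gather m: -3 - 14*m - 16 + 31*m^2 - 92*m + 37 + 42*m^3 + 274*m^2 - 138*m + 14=42*m^3 + 305*m^2 - 244*m + 32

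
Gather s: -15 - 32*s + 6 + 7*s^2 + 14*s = 7*s^2 - 18*s - 9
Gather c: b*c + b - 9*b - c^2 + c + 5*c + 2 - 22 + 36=-8*b - c^2 + c*(b + 6) + 16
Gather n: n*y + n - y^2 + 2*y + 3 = n*(y + 1) - y^2 + 2*y + 3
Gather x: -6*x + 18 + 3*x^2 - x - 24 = 3*x^2 - 7*x - 6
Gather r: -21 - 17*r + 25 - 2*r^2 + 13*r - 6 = -2*r^2 - 4*r - 2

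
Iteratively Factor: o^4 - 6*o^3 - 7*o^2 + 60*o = (o + 3)*(o^3 - 9*o^2 + 20*o) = (o - 5)*(o + 3)*(o^2 - 4*o) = o*(o - 5)*(o + 3)*(o - 4)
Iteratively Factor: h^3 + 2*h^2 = (h)*(h^2 + 2*h) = h*(h + 2)*(h)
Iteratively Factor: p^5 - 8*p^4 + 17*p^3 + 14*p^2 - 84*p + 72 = (p - 2)*(p^4 - 6*p^3 + 5*p^2 + 24*p - 36) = (p - 2)*(p + 2)*(p^3 - 8*p^2 + 21*p - 18) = (p - 2)^2*(p + 2)*(p^2 - 6*p + 9) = (p - 3)*(p - 2)^2*(p + 2)*(p - 3)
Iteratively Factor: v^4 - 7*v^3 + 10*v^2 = (v)*(v^3 - 7*v^2 + 10*v) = v*(v - 5)*(v^2 - 2*v) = v*(v - 5)*(v - 2)*(v)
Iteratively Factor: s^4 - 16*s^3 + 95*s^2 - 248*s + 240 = (s - 3)*(s^3 - 13*s^2 + 56*s - 80) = (s - 4)*(s - 3)*(s^2 - 9*s + 20) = (s - 4)^2*(s - 3)*(s - 5)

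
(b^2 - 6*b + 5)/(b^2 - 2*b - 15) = (b - 1)/(b + 3)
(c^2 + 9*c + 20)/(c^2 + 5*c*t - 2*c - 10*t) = (c^2 + 9*c + 20)/(c^2 + 5*c*t - 2*c - 10*t)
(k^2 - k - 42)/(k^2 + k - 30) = (k - 7)/(k - 5)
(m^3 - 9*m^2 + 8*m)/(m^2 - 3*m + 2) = m*(m - 8)/(m - 2)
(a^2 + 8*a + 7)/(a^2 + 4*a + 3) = (a + 7)/(a + 3)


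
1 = 1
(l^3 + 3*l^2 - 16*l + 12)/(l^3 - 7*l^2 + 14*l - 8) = (l + 6)/(l - 4)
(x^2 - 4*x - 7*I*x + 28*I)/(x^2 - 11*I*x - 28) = (x - 4)/(x - 4*I)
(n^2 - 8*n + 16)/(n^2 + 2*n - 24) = (n - 4)/(n + 6)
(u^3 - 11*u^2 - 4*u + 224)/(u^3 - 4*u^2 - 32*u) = (u - 7)/u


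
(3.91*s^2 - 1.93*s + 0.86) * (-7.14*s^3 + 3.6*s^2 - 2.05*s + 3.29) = -27.9174*s^5 + 27.8562*s^4 - 21.1039*s^3 + 19.9164*s^2 - 8.1127*s + 2.8294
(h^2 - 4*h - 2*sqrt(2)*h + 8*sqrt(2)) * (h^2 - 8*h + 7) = h^4 - 12*h^3 - 2*sqrt(2)*h^3 + 24*sqrt(2)*h^2 + 39*h^2 - 78*sqrt(2)*h - 28*h + 56*sqrt(2)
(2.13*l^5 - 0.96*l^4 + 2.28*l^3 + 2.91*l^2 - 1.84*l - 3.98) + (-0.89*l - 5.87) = 2.13*l^5 - 0.96*l^4 + 2.28*l^3 + 2.91*l^2 - 2.73*l - 9.85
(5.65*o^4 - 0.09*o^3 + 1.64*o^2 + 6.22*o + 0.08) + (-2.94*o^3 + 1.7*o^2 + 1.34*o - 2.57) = 5.65*o^4 - 3.03*o^3 + 3.34*o^2 + 7.56*o - 2.49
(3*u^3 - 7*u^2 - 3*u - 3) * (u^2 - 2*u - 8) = 3*u^5 - 13*u^4 - 13*u^3 + 59*u^2 + 30*u + 24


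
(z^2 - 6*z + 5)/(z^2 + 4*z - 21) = (z^2 - 6*z + 5)/(z^2 + 4*z - 21)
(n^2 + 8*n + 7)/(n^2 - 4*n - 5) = (n + 7)/(n - 5)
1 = 1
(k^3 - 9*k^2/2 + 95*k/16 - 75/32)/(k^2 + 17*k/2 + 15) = (32*k^3 - 144*k^2 + 190*k - 75)/(16*(2*k^2 + 17*k + 30))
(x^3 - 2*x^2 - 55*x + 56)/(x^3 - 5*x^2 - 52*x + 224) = (x - 1)/(x - 4)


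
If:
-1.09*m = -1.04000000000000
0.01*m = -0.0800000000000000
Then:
No Solution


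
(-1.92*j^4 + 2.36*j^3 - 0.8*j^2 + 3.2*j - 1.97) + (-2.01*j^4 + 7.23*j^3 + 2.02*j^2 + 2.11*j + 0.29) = -3.93*j^4 + 9.59*j^3 + 1.22*j^2 + 5.31*j - 1.68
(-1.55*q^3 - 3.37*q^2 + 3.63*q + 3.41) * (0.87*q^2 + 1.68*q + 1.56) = -1.3485*q^5 - 5.5359*q^4 - 4.9215*q^3 + 3.8079*q^2 + 11.3916*q + 5.3196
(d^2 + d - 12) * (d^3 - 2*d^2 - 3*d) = d^5 - d^4 - 17*d^3 + 21*d^2 + 36*d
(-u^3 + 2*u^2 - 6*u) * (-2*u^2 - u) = 2*u^5 - 3*u^4 + 10*u^3 + 6*u^2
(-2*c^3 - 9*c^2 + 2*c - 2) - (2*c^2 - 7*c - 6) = -2*c^3 - 11*c^2 + 9*c + 4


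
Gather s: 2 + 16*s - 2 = 16*s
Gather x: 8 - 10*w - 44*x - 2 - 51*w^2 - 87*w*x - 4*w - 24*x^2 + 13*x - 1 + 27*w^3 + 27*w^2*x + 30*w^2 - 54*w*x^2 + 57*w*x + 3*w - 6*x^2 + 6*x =27*w^3 - 21*w^2 - 11*w + x^2*(-54*w - 30) + x*(27*w^2 - 30*w - 25) + 5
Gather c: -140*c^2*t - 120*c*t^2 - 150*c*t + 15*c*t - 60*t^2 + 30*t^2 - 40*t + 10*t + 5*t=-140*c^2*t + c*(-120*t^2 - 135*t) - 30*t^2 - 25*t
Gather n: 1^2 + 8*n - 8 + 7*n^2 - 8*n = 7*n^2 - 7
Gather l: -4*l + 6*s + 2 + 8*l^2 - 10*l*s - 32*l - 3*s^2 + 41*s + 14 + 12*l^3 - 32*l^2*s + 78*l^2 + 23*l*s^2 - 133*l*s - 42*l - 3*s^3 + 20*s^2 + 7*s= 12*l^3 + l^2*(86 - 32*s) + l*(23*s^2 - 143*s - 78) - 3*s^3 + 17*s^2 + 54*s + 16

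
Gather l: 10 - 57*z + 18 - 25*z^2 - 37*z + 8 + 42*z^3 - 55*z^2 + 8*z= 42*z^3 - 80*z^2 - 86*z + 36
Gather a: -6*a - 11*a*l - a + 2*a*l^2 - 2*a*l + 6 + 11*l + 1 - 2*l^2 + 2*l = a*(2*l^2 - 13*l - 7) - 2*l^2 + 13*l + 7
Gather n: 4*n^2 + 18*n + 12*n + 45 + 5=4*n^2 + 30*n + 50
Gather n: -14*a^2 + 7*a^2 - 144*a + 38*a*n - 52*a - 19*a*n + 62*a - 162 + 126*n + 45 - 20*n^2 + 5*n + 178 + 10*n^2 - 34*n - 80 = -7*a^2 - 134*a - 10*n^2 + n*(19*a + 97) - 19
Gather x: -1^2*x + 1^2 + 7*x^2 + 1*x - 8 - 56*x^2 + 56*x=-49*x^2 + 56*x - 7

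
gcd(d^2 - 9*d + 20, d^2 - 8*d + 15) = d - 5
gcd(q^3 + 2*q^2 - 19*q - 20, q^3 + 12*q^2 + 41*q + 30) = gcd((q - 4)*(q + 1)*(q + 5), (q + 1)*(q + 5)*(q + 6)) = q^2 + 6*q + 5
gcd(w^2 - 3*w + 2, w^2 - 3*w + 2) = w^2 - 3*w + 2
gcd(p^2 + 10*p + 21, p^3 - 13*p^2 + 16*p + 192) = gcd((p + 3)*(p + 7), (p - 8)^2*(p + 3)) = p + 3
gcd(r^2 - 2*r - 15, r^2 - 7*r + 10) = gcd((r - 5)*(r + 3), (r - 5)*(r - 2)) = r - 5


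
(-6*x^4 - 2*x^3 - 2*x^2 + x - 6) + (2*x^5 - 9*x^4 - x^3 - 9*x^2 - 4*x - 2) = 2*x^5 - 15*x^4 - 3*x^3 - 11*x^2 - 3*x - 8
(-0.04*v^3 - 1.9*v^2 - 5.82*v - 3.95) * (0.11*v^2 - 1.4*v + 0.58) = -0.0044*v^5 - 0.153*v^4 + 1.9966*v^3 + 6.6115*v^2 + 2.1544*v - 2.291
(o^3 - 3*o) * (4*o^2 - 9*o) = 4*o^5 - 9*o^4 - 12*o^3 + 27*o^2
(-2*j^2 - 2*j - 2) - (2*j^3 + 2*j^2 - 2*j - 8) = -2*j^3 - 4*j^2 + 6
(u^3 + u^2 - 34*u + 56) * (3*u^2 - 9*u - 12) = 3*u^5 - 6*u^4 - 123*u^3 + 462*u^2 - 96*u - 672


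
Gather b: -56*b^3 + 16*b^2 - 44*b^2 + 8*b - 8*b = -56*b^3 - 28*b^2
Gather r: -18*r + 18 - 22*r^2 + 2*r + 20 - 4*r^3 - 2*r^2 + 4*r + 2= -4*r^3 - 24*r^2 - 12*r + 40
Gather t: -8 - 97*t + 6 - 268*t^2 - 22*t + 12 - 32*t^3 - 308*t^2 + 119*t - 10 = -32*t^3 - 576*t^2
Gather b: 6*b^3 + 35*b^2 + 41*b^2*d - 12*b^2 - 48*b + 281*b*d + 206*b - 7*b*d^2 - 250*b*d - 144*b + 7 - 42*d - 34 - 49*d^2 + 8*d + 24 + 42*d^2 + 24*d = 6*b^3 + b^2*(41*d + 23) + b*(-7*d^2 + 31*d + 14) - 7*d^2 - 10*d - 3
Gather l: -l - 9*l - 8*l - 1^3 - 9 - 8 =-18*l - 18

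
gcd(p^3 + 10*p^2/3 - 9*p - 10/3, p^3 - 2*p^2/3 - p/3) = p + 1/3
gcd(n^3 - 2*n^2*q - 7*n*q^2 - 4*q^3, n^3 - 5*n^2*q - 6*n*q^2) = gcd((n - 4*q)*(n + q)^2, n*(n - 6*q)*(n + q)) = n + q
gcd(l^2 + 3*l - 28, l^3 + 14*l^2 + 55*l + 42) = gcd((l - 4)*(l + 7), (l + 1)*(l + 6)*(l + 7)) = l + 7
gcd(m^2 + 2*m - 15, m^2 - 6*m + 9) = m - 3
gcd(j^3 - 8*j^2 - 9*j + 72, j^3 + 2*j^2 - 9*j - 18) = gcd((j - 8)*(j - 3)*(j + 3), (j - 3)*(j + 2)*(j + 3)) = j^2 - 9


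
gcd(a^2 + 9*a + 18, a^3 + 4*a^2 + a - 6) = a + 3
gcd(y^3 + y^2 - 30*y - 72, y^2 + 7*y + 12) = y^2 + 7*y + 12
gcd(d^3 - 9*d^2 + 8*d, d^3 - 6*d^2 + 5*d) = d^2 - d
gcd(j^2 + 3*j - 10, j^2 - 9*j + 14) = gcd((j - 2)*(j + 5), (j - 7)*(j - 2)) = j - 2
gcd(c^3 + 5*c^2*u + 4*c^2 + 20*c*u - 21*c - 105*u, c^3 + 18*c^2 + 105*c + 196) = c + 7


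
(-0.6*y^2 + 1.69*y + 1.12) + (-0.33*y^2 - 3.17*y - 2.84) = -0.93*y^2 - 1.48*y - 1.72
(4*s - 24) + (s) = 5*s - 24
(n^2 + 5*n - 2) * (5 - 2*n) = -2*n^3 - 5*n^2 + 29*n - 10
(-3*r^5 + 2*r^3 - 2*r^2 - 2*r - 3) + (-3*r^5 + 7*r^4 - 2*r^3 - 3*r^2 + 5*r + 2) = -6*r^5 + 7*r^4 - 5*r^2 + 3*r - 1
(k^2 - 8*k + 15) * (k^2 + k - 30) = k^4 - 7*k^3 - 23*k^2 + 255*k - 450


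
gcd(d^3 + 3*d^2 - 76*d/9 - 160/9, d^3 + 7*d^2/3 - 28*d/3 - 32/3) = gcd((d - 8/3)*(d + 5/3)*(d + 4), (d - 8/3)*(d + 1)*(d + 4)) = d^2 + 4*d/3 - 32/3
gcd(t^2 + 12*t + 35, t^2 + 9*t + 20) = t + 5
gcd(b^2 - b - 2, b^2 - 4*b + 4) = b - 2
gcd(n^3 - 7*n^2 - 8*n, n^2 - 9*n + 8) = n - 8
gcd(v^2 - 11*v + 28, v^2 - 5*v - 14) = v - 7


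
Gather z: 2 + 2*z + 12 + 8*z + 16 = 10*z + 30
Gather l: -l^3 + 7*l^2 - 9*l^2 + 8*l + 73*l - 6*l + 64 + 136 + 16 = -l^3 - 2*l^2 + 75*l + 216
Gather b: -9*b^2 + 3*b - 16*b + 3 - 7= -9*b^2 - 13*b - 4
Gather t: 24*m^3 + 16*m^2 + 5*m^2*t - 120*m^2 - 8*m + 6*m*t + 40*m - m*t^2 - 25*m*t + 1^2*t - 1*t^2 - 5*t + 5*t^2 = 24*m^3 - 104*m^2 + 32*m + t^2*(4 - m) + t*(5*m^2 - 19*m - 4)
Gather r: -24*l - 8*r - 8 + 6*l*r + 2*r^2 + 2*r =-24*l + 2*r^2 + r*(6*l - 6) - 8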